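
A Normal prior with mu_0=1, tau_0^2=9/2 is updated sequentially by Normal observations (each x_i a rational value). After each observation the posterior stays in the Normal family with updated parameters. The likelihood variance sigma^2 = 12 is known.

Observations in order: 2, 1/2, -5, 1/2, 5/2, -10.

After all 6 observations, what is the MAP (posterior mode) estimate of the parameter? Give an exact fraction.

-41/52

obs 1: x=2 → posterior Normal(14/11, 36/11)
obs 2: x=1/2 → posterior Normal(31/28, 18/7)
obs 3: x=-5 → posterior Normal(1/34, 36/17)
obs 4: x=1/2 → posterior Normal(1/10, 9/5)
obs 5: x=5/2 → posterior Normal(19/46, 36/23)
obs 6: x=-10 → posterior Normal(-41/52, 18/13)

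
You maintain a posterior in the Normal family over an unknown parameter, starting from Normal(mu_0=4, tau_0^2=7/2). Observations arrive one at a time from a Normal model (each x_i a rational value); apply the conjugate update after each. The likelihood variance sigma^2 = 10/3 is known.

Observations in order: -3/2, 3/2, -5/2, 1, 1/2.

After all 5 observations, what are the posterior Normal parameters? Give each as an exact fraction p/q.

mu_0=59/125, tau_0^2=14/25

obs 1: x=-3/2 → posterior Normal(97/82, 70/41)
obs 2: x=3/2 → posterior Normal(40/31, 35/31)
obs 3: x=-5/2 → posterior Normal(55/166, 70/83)
obs 4: x=1 → posterior Normal(97/208, 35/52)
obs 5: x=1/2 → posterior Normal(59/125, 14/25)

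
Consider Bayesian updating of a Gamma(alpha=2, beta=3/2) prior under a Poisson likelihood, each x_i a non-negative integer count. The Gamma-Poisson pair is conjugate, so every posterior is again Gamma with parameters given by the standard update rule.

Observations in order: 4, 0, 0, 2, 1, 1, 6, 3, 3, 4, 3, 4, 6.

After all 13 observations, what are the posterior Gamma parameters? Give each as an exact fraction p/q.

obs 1: x=4 → posterior Gamma(6, 5/2)
obs 2: x=0 → posterior Gamma(6, 7/2)
obs 3: x=0 → posterior Gamma(6, 9/2)
obs 4: x=2 → posterior Gamma(8, 11/2)
obs 5: x=1 → posterior Gamma(9, 13/2)
obs 6: x=1 → posterior Gamma(10, 15/2)
obs 7: x=6 → posterior Gamma(16, 17/2)
obs 8: x=3 → posterior Gamma(19, 19/2)
obs 9: x=3 → posterior Gamma(22, 21/2)
obs 10: x=4 → posterior Gamma(26, 23/2)
obs 11: x=3 → posterior Gamma(29, 25/2)
obs 12: x=4 → posterior Gamma(33, 27/2)
obs 13: x=6 → posterior Gamma(39, 29/2)

alpha=39, beta=29/2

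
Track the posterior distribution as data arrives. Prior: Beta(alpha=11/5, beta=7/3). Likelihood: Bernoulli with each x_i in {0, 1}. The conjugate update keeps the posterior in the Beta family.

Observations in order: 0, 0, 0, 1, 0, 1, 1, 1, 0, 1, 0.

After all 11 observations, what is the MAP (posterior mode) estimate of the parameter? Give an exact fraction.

93/203

obs 1: x=0 → posterior Beta(11/5, 10/3)
obs 2: x=0 → posterior Beta(11/5, 13/3)
obs 3: x=0 → posterior Beta(11/5, 16/3)
obs 4: x=1 → posterior Beta(16/5, 16/3)
obs 5: x=0 → posterior Beta(16/5, 19/3)
obs 6: x=1 → posterior Beta(21/5, 19/3)
obs 7: x=1 → posterior Beta(26/5, 19/3)
obs 8: x=1 → posterior Beta(31/5, 19/3)
obs 9: x=0 → posterior Beta(31/5, 22/3)
obs 10: x=1 → posterior Beta(36/5, 22/3)
obs 11: x=0 → posterior Beta(36/5, 25/3)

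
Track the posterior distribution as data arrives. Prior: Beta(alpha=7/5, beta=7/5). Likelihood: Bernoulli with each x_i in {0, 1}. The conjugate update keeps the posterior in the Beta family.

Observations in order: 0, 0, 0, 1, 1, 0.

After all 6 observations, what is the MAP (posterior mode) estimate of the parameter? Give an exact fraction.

obs 1: x=0 → posterior Beta(7/5, 12/5)
obs 2: x=0 → posterior Beta(7/5, 17/5)
obs 3: x=0 → posterior Beta(7/5, 22/5)
obs 4: x=1 → posterior Beta(12/5, 22/5)
obs 5: x=1 → posterior Beta(17/5, 22/5)
obs 6: x=0 → posterior Beta(17/5, 27/5)

6/17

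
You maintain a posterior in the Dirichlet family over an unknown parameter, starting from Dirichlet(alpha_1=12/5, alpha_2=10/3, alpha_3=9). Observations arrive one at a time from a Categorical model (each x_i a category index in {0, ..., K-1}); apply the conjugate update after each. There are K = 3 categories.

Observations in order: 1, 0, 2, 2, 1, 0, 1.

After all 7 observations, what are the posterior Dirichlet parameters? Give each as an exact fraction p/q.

obs 1: x=1 → posterior Dirichlet(12/5, 13/3, 9)
obs 2: x=0 → posterior Dirichlet(17/5, 13/3, 9)
obs 3: x=2 → posterior Dirichlet(17/5, 13/3, 10)
obs 4: x=2 → posterior Dirichlet(17/5, 13/3, 11)
obs 5: x=1 → posterior Dirichlet(17/5, 16/3, 11)
obs 6: x=0 → posterior Dirichlet(22/5, 16/3, 11)
obs 7: x=1 → posterior Dirichlet(22/5, 19/3, 11)

alpha_1=22/5, alpha_2=19/3, alpha_3=11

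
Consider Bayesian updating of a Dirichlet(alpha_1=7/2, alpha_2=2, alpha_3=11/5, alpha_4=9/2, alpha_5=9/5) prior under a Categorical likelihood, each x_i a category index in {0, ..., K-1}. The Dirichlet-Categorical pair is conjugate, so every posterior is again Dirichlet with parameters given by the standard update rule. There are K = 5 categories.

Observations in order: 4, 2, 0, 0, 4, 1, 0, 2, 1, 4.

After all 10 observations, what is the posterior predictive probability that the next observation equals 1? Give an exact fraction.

obs 1: x=4 → posterior Dirichlet(7/2, 2, 11/5, 9/2, 14/5)
obs 2: x=2 → posterior Dirichlet(7/2, 2, 16/5, 9/2, 14/5)
obs 3: x=0 → posterior Dirichlet(9/2, 2, 16/5, 9/2, 14/5)
obs 4: x=0 → posterior Dirichlet(11/2, 2, 16/5, 9/2, 14/5)
obs 5: x=4 → posterior Dirichlet(11/2, 2, 16/5, 9/2, 19/5)
obs 6: x=1 → posterior Dirichlet(11/2, 3, 16/5, 9/2, 19/5)
obs 7: x=0 → posterior Dirichlet(13/2, 3, 16/5, 9/2, 19/5)
obs 8: x=2 → posterior Dirichlet(13/2, 3, 21/5, 9/2, 19/5)
obs 9: x=1 → posterior Dirichlet(13/2, 4, 21/5, 9/2, 19/5)
obs 10: x=4 → posterior Dirichlet(13/2, 4, 21/5, 9/2, 24/5)

1/6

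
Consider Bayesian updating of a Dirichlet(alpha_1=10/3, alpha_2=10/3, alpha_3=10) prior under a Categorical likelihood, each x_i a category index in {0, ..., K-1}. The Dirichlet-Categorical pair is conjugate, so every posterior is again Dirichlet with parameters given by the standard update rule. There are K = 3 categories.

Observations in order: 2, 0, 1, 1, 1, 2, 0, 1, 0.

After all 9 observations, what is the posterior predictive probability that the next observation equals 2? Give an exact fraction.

36/77

obs 1: x=2 → posterior Dirichlet(10/3, 10/3, 11)
obs 2: x=0 → posterior Dirichlet(13/3, 10/3, 11)
obs 3: x=1 → posterior Dirichlet(13/3, 13/3, 11)
obs 4: x=1 → posterior Dirichlet(13/3, 16/3, 11)
obs 5: x=1 → posterior Dirichlet(13/3, 19/3, 11)
obs 6: x=2 → posterior Dirichlet(13/3, 19/3, 12)
obs 7: x=0 → posterior Dirichlet(16/3, 19/3, 12)
obs 8: x=1 → posterior Dirichlet(16/3, 22/3, 12)
obs 9: x=0 → posterior Dirichlet(19/3, 22/3, 12)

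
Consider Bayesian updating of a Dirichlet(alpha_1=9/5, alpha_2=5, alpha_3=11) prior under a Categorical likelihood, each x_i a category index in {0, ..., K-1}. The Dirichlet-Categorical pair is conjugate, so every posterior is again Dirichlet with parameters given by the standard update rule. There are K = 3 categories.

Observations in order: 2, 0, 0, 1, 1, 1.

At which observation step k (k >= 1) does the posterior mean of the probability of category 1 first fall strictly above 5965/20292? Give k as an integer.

k = 5

obs 1: x=2 → posterior Dirichlet(9/5, 5, 12)
obs 2: x=0 → posterior Dirichlet(14/5, 5, 12)
obs 3: x=0 → posterior Dirichlet(19/5, 5, 12)
obs 4: x=1 → posterior Dirichlet(19/5, 6, 12)
obs 5: x=1 → posterior Dirichlet(19/5, 7, 12)
obs 6: x=1 → posterior Dirichlet(19/5, 8, 12)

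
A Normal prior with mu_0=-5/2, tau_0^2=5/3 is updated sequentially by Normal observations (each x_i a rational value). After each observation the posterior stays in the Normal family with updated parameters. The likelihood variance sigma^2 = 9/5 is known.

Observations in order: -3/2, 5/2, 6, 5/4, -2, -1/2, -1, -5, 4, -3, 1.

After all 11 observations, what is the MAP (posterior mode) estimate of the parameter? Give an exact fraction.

obs 1: x=-3/2 → posterior Normal(-105/52, 45/52)
obs 2: x=5/2 → posterior Normal(-85/154, 45/77)
obs 3: x=6 → posterior Normal(215/204, 15/34)
obs 4: x=5/4 → posterior Normal(555/508, 45/127)
obs 5: x=-2 → posterior Normal(355/608, 45/152)
obs 6: x=-1/2 → posterior Normal(305/708, 15/59)
obs 7: x=-1 → posterior Normal(205/808, 45/202)
obs 8: x=-5 → posterior Normal(-295/908, 45/227)
obs 9: x=4 → posterior Normal(5/48, 5/28)
obs 10: x=-3 → posterior Normal(-195/1108, 45/277)
obs 11: x=1 → posterior Normal(-95/1208, 45/302)

-95/1208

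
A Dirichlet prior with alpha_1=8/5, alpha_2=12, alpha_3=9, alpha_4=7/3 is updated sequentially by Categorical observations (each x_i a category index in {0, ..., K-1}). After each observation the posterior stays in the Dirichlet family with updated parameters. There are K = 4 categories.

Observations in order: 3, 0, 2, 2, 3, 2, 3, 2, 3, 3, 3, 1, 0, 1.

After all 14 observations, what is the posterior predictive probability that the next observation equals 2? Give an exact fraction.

195/584

obs 1: x=3 → posterior Dirichlet(8/5, 12, 9, 10/3)
obs 2: x=0 → posterior Dirichlet(13/5, 12, 9, 10/3)
obs 3: x=2 → posterior Dirichlet(13/5, 12, 10, 10/3)
obs 4: x=2 → posterior Dirichlet(13/5, 12, 11, 10/3)
obs 5: x=3 → posterior Dirichlet(13/5, 12, 11, 13/3)
obs 6: x=2 → posterior Dirichlet(13/5, 12, 12, 13/3)
obs 7: x=3 → posterior Dirichlet(13/5, 12, 12, 16/3)
obs 8: x=2 → posterior Dirichlet(13/5, 12, 13, 16/3)
obs 9: x=3 → posterior Dirichlet(13/5, 12, 13, 19/3)
obs 10: x=3 → posterior Dirichlet(13/5, 12, 13, 22/3)
obs 11: x=3 → posterior Dirichlet(13/5, 12, 13, 25/3)
obs 12: x=1 → posterior Dirichlet(13/5, 13, 13, 25/3)
obs 13: x=0 → posterior Dirichlet(18/5, 13, 13, 25/3)
obs 14: x=1 → posterior Dirichlet(18/5, 14, 13, 25/3)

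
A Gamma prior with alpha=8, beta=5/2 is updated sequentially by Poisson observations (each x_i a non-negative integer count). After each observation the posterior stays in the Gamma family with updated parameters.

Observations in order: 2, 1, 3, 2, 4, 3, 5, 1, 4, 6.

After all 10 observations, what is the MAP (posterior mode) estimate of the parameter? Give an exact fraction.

obs 1: x=2 → posterior Gamma(10, 7/2)
obs 2: x=1 → posterior Gamma(11, 9/2)
obs 3: x=3 → posterior Gamma(14, 11/2)
obs 4: x=2 → posterior Gamma(16, 13/2)
obs 5: x=4 → posterior Gamma(20, 15/2)
obs 6: x=3 → posterior Gamma(23, 17/2)
obs 7: x=5 → posterior Gamma(28, 19/2)
obs 8: x=1 → posterior Gamma(29, 21/2)
obs 9: x=4 → posterior Gamma(33, 23/2)
obs 10: x=6 → posterior Gamma(39, 25/2)

76/25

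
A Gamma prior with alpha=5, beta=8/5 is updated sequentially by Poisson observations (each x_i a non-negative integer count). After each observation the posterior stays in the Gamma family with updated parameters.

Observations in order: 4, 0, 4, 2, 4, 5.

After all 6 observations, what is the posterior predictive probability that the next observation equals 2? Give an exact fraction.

obs 1: x=4 → posterior Gamma(9, 13/5)
obs 2: x=0 → posterior Gamma(9, 18/5)
obs 3: x=4 → posterior Gamma(13, 23/5)
obs 4: x=2 → posterior Gamma(15, 28/5)
obs 5: x=4 → posterior Gamma(19, 33/5)
obs 6: x=5 → posterior Gamma(24, 38/5)

616407028691424109528041844480954859520000/2952431600795587633717359131697109546569049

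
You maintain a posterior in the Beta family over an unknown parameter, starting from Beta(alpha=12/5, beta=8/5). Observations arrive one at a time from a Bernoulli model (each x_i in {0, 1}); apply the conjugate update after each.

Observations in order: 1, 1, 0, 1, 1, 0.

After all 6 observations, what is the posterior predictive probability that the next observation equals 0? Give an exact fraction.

9/25

obs 1: x=1 → posterior Beta(17/5, 8/5)
obs 2: x=1 → posterior Beta(22/5, 8/5)
obs 3: x=0 → posterior Beta(22/5, 13/5)
obs 4: x=1 → posterior Beta(27/5, 13/5)
obs 5: x=1 → posterior Beta(32/5, 13/5)
obs 6: x=0 → posterior Beta(32/5, 18/5)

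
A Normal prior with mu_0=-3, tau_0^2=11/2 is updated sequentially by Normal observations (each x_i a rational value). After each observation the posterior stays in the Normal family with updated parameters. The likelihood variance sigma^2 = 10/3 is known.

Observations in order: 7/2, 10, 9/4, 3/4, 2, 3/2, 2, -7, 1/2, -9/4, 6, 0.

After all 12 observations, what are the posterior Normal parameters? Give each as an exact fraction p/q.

obs 1: x=7/2 → posterior Normal(111/106, 110/53)
obs 2: x=10 → posterior Normal(771/172, 55/43)
obs 3: x=9/4 → posterior Normal(1839/476, 110/119)
obs 4: x=3/4 → posterior Normal(51/16, 55/76)
obs 5: x=2 → posterior Normal(1101/370, 22/37)
obs 6: x=3/2 → posterior Normal(300/109, 55/109)
obs 7: x=2 → posterior Normal(666/251, 110/251)
obs 8: x=-7 → posterior Normal(435/284, 55/142)
obs 9: x=1/2 → posterior Normal(903/634, 110/317)
obs 10: x=-9/4 → posterior Normal(1509/1400, 11/35)
obs 11: x=6 → posterior Normal(2301/1532, 110/383)
obs 12: x=0 → posterior Normal(177/128, 55/208)

mu_0=177/128, tau_0^2=55/208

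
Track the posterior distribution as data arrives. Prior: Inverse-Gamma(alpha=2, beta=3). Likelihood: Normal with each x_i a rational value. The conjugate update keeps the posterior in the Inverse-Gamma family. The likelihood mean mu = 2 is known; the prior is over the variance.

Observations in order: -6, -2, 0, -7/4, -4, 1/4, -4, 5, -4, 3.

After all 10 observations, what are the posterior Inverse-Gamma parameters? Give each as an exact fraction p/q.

obs 1: x=-6 → posterior Inverse-Gamma(5/2, 35)
obs 2: x=-2 → posterior Inverse-Gamma(3, 43)
obs 3: x=0 → posterior Inverse-Gamma(7/2, 45)
obs 4: x=-7/4 → posterior Inverse-Gamma(4, 1665/32)
obs 5: x=-4 → posterior Inverse-Gamma(9/2, 2241/32)
obs 6: x=1/4 → posterior Inverse-Gamma(5, 1145/16)
obs 7: x=-4 → posterior Inverse-Gamma(11/2, 1433/16)
obs 8: x=5 → posterior Inverse-Gamma(6, 1505/16)
obs 9: x=-4 → posterior Inverse-Gamma(13/2, 1793/16)
obs 10: x=3 → posterior Inverse-Gamma(7, 1801/16)

alpha=7, beta=1801/16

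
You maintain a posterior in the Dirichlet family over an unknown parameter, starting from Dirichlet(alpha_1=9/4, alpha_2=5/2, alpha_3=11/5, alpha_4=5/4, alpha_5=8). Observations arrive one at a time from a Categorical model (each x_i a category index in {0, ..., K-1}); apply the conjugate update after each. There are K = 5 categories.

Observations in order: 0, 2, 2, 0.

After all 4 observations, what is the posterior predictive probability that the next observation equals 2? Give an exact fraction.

21/101

obs 1: x=0 → posterior Dirichlet(13/4, 5/2, 11/5, 5/4, 8)
obs 2: x=2 → posterior Dirichlet(13/4, 5/2, 16/5, 5/4, 8)
obs 3: x=2 → posterior Dirichlet(13/4, 5/2, 21/5, 5/4, 8)
obs 4: x=0 → posterior Dirichlet(17/4, 5/2, 21/5, 5/4, 8)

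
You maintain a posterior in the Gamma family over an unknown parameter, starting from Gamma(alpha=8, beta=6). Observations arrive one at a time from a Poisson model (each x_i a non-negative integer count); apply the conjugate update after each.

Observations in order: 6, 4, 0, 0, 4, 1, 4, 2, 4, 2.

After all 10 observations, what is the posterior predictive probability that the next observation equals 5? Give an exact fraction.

obs 1: x=6 → posterior Gamma(14, 7)
obs 2: x=4 → posterior Gamma(18, 8)
obs 3: x=0 → posterior Gamma(18, 9)
obs 4: x=0 → posterior Gamma(18, 10)
obs 5: x=4 → posterior Gamma(22, 11)
obs 6: x=1 → posterior Gamma(23, 12)
obs 7: x=4 → posterior Gamma(27, 13)
obs 8: x=2 → posterior Gamma(29, 14)
obs 9: x=4 → posterior Gamma(33, 15)
obs 10: x=2 → posterior Gamma(35, 16)

802488134579399749256323784094075167224922898432/16517976926780506002833800829531584028976727363201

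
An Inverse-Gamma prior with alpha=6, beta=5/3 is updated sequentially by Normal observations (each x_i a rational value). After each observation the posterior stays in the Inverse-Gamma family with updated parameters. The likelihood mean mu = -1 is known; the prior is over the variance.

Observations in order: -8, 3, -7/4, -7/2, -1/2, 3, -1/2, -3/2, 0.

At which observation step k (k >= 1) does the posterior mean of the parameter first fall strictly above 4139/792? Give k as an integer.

k = 2

obs 1: x=-8 → posterior Inverse-Gamma(13/2, 157/6)
obs 2: x=3 → posterior Inverse-Gamma(7, 205/6)
obs 3: x=-7/4 → posterior Inverse-Gamma(15/2, 3307/96)
obs 4: x=-7/2 → posterior Inverse-Gamma(8, 3607/96)
obs 5: x=-1/2 → posterior Inverse-Gamma(17/2, 3619/96)
obs 6: x=3 → posterior Inverse-Gamma(9, 4387/96)
obs 7: x=-1/2 → posterior Inverse-Gamma(19/2, 4399/96)
obs 8: x=-3/2 → posterior Inverse-Gamma(10, 4411/96)
obs 9: x=0 → posterior Inverse-Gamma(21/2, 4459/96)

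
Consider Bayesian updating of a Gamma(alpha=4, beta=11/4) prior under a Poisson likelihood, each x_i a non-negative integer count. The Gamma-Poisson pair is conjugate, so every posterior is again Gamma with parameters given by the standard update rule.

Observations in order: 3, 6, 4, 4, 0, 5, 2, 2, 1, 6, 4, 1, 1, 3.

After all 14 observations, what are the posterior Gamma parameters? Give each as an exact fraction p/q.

obs 1: x=3 → posterior Gamma(7, 15/4)
obs 2: x=6 → posterior Gamma(13, 19/4)
obs 3: x=4 → posterior Gamma(17, 23/4)
obs 4: x=4 → posterior Gamma(21, 27/4)
obs 5: x=0 → posterior Gamma(21, 31/4)
obs 6: x=5 → posterior Gamma(26, 35/4)
obs 7: x=2 → posterior Gamma(28, 39/4)
obs 8: x=2 → posterior Gamma(30, 43/4)
obs 9: x=1 → posterior Gamma(31, 47/4)
obs 10: x=6 → posterior Gamma(37, 51/4)
obs 11: x=4 → posterior Gamma(41, 55/4)
obs 12: x=1 → posterior Gamma(42, 59/4)
obs 13: x=1 → posterior Gamma(43, 63/4)
obs 14: x=3 → posterior Gamma(46, 67/4)

alpha=46, beta=67/4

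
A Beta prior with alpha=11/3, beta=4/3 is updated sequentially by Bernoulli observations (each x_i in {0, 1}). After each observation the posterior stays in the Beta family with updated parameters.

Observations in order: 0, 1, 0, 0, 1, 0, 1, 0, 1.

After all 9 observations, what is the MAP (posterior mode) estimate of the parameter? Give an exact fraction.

obs 1: x=0 → posterior Beta(11/3, 7/3)
obs 2: x=1 → posterior Beta(14/3, 7/3)
obs 3: x=0 → posterior Beta(14/3, 10/3)
obs 4: x=0 → posterior Beta(14/3, 13/3)
obs 5: x=1 → posterior Beta(17/3, 13/3)
obs 6: x=0 → posterior Beta(17/3, 16/3)
obs 7: x=1 → posterior Beta(20/3, 16/3)
obs 8: x=0 → posterior Beta(20/3, 19/3)
obs 9: x=1 → posterior Beta(23/3, 19/3)

5/9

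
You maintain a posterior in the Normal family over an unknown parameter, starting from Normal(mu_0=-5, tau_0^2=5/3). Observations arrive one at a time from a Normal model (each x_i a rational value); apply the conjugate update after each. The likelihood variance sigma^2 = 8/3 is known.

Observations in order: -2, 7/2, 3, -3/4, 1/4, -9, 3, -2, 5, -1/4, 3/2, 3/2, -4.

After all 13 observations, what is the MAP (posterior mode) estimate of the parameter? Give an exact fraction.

-165/292

obs 1: x=-2 → posterior Normal(-50/13, 40/39)
obs 2: x=7/2 → posterior Normal(-65/36, 20/27)
obs 3: x=3 → posterior Normal(-35/46, 40/69)
obs 4: x=-3/4 → posterior Normal(-85/112, 10/21)
obs 5: x=1/4 → posterior Normal(-20/33, 40/99)
obs 6: x=-9 → posterior Normal(-65/38, 20/57)
obs 7: x=3 → posterior Normal(-50/43, 40/129)
obs 8: x=-2 → posterior Normal(-5/4, 5/18)
obs 9: x=5 → posterior Normal(-35/53, 40/159)
obs 10: x=-1/4 → posterior Normal(-5/8, 20/87)
obs 11: x=3/2 → posterior Normal(-115/252, 40/189)
obs 12: x=3/2 → posterior Normal(-5/16, 10/51)
obs 13: x=-4 → posterior Normal(-165/292, 40/219)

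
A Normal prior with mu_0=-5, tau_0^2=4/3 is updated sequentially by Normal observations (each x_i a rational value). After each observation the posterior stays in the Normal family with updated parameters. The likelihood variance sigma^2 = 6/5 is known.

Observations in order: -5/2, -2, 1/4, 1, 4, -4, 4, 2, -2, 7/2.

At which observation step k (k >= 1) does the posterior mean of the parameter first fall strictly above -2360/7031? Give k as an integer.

k = 8

obs 1: x=-5/2 → posterior Normal(-70/19, 12/19)
obs 2: x=-2 → posterior Normal(-90/29, 12/29)
obs 3: x=1/4 → posterior Normal(-175/78, 4/13)
obs 4: x=1 → posterior Normal(-155/98, 12/49)
obs 5: x=4 → posterior Normal(-75/118, 12/59)
obs 6: x=-4 → posterior Normal(-155/138, 4/23)
obs 7: x=4 → posterior Normal(-75/158, 12/79)
obs 8: x=2 → posterior Normal(-35/178, 12/89)
obs 9: x=-2 → posterior Normal(-25/66, 4/33)
obs 10: x=7/2 → posterior Normal(-5/218, 12/109)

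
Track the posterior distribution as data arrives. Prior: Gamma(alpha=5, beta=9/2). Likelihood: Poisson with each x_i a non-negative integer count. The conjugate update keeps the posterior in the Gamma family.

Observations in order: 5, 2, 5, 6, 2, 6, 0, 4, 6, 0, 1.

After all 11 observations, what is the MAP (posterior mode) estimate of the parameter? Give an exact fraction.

82/31

obs 1: x=5 → posterior Gamma(10, 11/2)
obs 2: x=2 → posterior Gamma(12, 13/2)
obs 3: x=5 → posterior Gamma(17, 15/2)
obs 4: x=6 → posterior Gamma(23, 17/2)
obs 5: x=2 → posterior Gamma(25, 19/2)
obs 6: x=6 → posterior Gamma(31, 21/2)
obs 7: x=0 → posterior Gamma(31, 23/2)
obs 8: x=4 → posterior Gamma(35, 25/2)
obs 9: x=6 → posterior Gamma(41, 27/2)
obs 10: x=0 → posterior Gamma(41, 29/2)
obs 11: x=1 → posterior Gamma(42, 31/2)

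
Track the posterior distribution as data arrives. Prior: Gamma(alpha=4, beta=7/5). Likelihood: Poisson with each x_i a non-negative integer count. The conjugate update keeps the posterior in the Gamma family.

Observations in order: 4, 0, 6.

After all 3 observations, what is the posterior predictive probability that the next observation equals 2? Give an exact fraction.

obs 1: x=4 → posterior Gamma(8, 12/5)
obs 2: x=0 → posterior Gamma(8, 17/5)
obs 3: x=6 → posterior Gamma(14, 22/5)

5444093614249342976000/26588814358957503287787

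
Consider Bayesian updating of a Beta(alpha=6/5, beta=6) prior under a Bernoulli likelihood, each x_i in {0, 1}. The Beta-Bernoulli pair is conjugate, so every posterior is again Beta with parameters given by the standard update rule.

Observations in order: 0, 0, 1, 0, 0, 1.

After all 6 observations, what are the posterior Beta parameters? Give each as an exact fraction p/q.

obs 1: x=0 → posterior Beta(6/5, 7)
obs 2: x=0 → posterior Beta(6/5, 8)
obs 3: x=1 → posterior Beta(11/5, 8)
obs 4: x=0 → posterior Beta(11/5, 9)
obs 5: x=0 → posterior Beta(11/5, 10)
obs 6: x=1 → posterior Beta(16/5, 10)

alpha=16/5, beta=10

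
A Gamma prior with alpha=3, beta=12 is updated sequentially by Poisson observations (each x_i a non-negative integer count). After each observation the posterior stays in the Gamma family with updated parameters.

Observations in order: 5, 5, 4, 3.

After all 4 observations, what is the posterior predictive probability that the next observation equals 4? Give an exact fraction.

10705038132687541342023188480/339448671314611904643504117121

obs 1: x=5 → posterior Gamma(8, 13)
obs 2: x=5 → posterior Gamma(13, 14)
obs 3: x=4 → posterior Gamma(17, 15)
obs 4: x=3 → posterior Gamma(20, 16)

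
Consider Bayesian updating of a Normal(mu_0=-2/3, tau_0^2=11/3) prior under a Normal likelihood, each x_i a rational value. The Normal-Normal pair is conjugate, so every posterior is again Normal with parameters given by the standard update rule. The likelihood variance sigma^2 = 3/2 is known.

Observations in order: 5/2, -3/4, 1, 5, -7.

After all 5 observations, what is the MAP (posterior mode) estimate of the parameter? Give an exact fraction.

3/34

obs 1: x=5/2 → posterior Normal(49/31, 33/31)
obs 2: x=-3/4 → posterior Normal(65/106, 33/53)
obs 3: x=1 → posterior Normal(109/150, 11/25)
obs 4: x=5 → posterior Normal(329/194, 33/97)
obs 5: x=-7 → posterior Normal(3/34, 33/119)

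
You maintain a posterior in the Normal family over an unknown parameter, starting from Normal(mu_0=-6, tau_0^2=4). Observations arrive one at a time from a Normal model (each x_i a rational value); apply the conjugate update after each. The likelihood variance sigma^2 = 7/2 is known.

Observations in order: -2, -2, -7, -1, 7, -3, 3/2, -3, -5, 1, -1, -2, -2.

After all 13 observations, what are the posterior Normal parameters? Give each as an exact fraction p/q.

mu_0=-190/111, tau_0^2=28/111

obs 1: x=-2 → posterior Normal(-58/15, 28/15)
obs 2: x=-2 → posterior Normal(-74/23, 28/23)
obs 3: x=-7 → posterior Normal(-130/31, 28/31)
obs 4: x=-1 → posterior Normal(-46/13, 28/39)
obs 5: x=7 → posterior Normal(-82/47, 28/47)
obs 6: x=-3 → posterior Normal(-106/55, 28/55)
obs 7: x=3/2 → posterior Normal(-94/63, 4/9)
obs 8: x=-3 → posterior Normal(-118/71, 28/71)
obs 9: x=-5 → posterior Normal(-2, 28/79)
obs 10: x=1 → posterior Normal(-50/29, 28/87)
obs 11: x=-1 → posterior Normal(-158/95, 28/95)
obs 12: x=-2 → posterior Normal(-174/103, 28/103)
obs 13: x=-2 → posterior Normal(-190/111, 28/111)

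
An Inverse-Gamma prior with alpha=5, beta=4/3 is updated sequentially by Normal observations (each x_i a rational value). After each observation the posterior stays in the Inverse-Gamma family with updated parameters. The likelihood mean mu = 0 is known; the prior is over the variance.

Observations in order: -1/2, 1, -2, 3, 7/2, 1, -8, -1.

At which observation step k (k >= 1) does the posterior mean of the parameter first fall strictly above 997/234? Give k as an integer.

obs 1: x=-1/2 → posterior Inverse-Gamma(11/2, 35/24)
obs 2: x=1 → posterior Inverse-Gamma(6, 47/24)
obs 3: x=-2 → posterior Inverse-Gamma(13/2, 95/24)
obs 4: x=3 → posterior Inverse-Gamma(7, 203/24)
obs 5: x=7/2 → posterior Inverse-Gamma(15/2, 175/12)
obs 6: x=1 → posterior Inverse-Gamma(8, 181/12)
obs 7: x=-8 → posterior Inverse-Gamma(17/2, 565/12)
obs 8: x=-1 → posterior Inverse-Gamma(9, 571/12)

k = 7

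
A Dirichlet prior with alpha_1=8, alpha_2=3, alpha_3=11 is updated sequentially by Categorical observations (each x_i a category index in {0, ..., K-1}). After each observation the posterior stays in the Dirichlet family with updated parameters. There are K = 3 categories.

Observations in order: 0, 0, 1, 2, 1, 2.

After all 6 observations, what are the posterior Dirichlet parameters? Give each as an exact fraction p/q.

alpha_1=10, alpha_2=5, alpha_3=13

obs 1: x=0 → posterior Dirichlet(9, 3, 11)
obs 2: x=0 → posterior Dirichlet(10, 3, 11)
obs 3: x=1 → posterior Dirichlet(10, 4, 11)
obs 4: x=2 → posterior Dirichlet(10, 4, 12)
obs 5: x=1 → posterior Dirichlet(10, 5, 12)
obs 6: x=2 → posterior Dirichlet(10, 5, 13)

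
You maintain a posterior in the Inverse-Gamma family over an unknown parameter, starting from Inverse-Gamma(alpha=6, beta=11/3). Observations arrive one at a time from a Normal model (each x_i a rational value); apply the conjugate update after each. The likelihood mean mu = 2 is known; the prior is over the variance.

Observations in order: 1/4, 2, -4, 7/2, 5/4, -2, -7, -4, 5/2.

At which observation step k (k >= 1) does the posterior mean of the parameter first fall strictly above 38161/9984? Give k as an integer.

k = 6

obs 1: x=1/4 → posterior Inverse-Gamma(13/2, 499/96)
obs 2: x=2 → posterior Inverse-Gamma(7, 499/96)
obs 3: x=-4 → posterior Inverse-Gamma(15/2, 2227/96)
obs 4: x=7/2 → posterior Inverse-Gamma(8, 2335/96)
obs 5: x=5/4 → posterior Inverse-Gamma(17/2, 1181/48)
obs 6: x=-2 → posterior Inverse-Gamma(9, 1565/48)
obs 7: x=-7 → posterior Inverse-Gamma(19/2, 3509/48)
obs 8: x=-4 → posterior Inverse-Gamma(10, 4373/48)
obs 9: x=5/2 → posterior Inverse-Gamma(21/2, 4379/48)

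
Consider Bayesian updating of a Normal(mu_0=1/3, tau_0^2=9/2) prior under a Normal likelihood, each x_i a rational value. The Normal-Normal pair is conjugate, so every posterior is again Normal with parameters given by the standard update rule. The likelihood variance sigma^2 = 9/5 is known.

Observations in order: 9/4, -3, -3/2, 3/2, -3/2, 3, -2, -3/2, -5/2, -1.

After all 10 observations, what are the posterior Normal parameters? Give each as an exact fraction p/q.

mu_0=-367/624, tau_0^2=9/52

obs 1: x=9/4 → posterior Normal(143/84, 9/7)
obs 2: x=-3 → posterior Normal(-37/144, 3/4)
obs 3: x=-3/2 → posterior Normal(-127/204, 9/17)
obs 4: x=3/2 → posterior Normal(-37/264, 9/22)
obs 5: x=-3/2 → posterior Normal(-127/324, 1/3)
obs 6: x=3 → posterior Normal(53/384, 9/32)
obs 7: x=-2 → posterior Normal(-67/444, 9/37)
obs 8: x=-3/2 → posterior Normal(-157/504, 3/14)
obs 9: x=-5/2 → posterior Normal(-307/564, 9/47)
obs 10: x=-1 → posterior Normal(-367/624, 9/52)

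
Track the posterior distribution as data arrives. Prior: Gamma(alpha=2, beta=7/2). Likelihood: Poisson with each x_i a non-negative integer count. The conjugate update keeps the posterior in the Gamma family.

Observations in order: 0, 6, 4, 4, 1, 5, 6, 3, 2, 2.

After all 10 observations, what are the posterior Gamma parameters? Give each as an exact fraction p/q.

obs 1: x=0 → posterior Gamma(2, 9/2)
obs 2: x=6 → posterior Gamma(8, 11/2)
obs 3: x=4 → posterior Gamma(12, 13/2)
obs 4: x=4 → posterior Gamma(16, 15/2)
obs 5: x=1 → posterior Gamma(17, 17/2)
obs 6: x=5 → posterior Gamma(22, 19/2)
obs 7: x=6 → posterior Gamma(28, 21/2)
obs 8: x=3 → posterior Gamma(31, 23/2)
obs 9: x=2 → posterior Gamma(33, 25/2)
obs 10: x=2 → posterior Gamma(35, 27/2)

alpha=35, beta=27/2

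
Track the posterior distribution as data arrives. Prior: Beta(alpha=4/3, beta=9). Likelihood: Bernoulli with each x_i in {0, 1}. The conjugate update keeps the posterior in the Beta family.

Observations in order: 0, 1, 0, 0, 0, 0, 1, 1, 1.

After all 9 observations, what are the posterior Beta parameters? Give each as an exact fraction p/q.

alpha=16/3, beta=14

obs 1: x=0 → posterior Beta(4/3, 10)
obs 2: x=1 → posterior Beta(7/3, 10)
obs 3: x=0 → posterior Beta(7/3, 11)
obs 4: x=0 → posterior Beta(7/3, 12)
obs 5: x=0 → posterior Beta(7/3, 13)
obs 6: x=0 → posterior Beta(7/3, 14)
obs 7: x=1 → posterior Beta(10/3, 14)
obs 8: x=1 → posterior Beta(13/3, 14)
obs 9: x=1 → posterior Beta(16/3, 14)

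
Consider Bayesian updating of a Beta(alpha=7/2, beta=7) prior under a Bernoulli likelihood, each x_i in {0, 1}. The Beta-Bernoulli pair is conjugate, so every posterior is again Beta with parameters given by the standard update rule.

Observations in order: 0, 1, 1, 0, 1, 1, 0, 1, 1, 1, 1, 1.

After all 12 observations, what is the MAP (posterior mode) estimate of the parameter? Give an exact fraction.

23/41

obs 1: x=0 → posterior Beta(7/2, 8)
obs 2: x=1 → posterior Beta(9/2, 8)
obs 3: x=1 → posterior Beta(11/2, 8)
obs 4: x=0 → posterior Beta(11/2, 9)
obs 5: x=1 → posterior Beta(13/2, 9)
obs 6: x=1 → posterior Beta(15/2, 9)
obs 7: x=0 → posterior Beta(15/2, 10)
obs 8: x=1 → posterior Beta(17/2, 10)
obs 9: x=1 → posterior Beta(19/2, 10)
obs 10: x=1 → posterior Beta(21/2, 10)
obs 11: x=1 → posterior Beta(23/2, 10)
obs 12: x=1 → posterior Beta(25/2, 10)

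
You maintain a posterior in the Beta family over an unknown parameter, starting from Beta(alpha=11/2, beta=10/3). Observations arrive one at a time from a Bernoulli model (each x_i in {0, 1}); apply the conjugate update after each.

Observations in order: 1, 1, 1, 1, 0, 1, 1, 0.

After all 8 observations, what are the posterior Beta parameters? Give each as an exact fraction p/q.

alpha=23/2, beta=16/3

obs 1: x=1 → posterior Beta(13/2, 10/3)
obs 2: x=1 → posterior Beta(15/2, 10/3)
obs 3: x=1 → posterior Beta(17/2, 10/3)
obs 4: x=1 → posterior Beta(19/2, 10/3)
obs 5: x=0 → posterior Beta(19/2, 13/3)
obs 6: x=1 → posterior Beta(21/2, 13/3)
obs 7: x=1 → posterior Beta(23/2, 13/3)
obs 8: x=0 → posterior Beta(23/2, 16/3)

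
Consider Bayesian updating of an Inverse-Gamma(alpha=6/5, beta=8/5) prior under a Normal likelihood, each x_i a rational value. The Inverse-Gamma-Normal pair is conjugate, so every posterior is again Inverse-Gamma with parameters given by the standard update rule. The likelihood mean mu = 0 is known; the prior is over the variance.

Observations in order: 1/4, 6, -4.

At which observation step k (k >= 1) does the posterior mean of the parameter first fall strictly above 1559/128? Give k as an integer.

k = 2

obs 1: x=1/4 → posterior Inverse-Gamma(17/10, 261/160)
obs 2: x=6 → posterior Inverse-Gamma(11/5, 3141/160)
obs 3: x=-4 → posterior Inverse-Gamma(27/10, 4421/160)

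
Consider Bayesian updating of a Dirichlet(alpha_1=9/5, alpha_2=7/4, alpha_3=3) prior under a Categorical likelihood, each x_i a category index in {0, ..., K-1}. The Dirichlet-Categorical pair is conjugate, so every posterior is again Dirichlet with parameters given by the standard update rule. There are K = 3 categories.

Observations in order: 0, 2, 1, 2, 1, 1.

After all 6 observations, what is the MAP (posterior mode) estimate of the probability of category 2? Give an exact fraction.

obs 1: x=0 → posterior Dirichlet(14/5, 7/4, 3)
obs 2: x=2 → posterior Dirichlet(14/5, 7/4, 4)
obs 3: x=1 → posterior Dirichlet(14/5, 11/4, 4)
obs 4: x=2 → posterior Dirichlet(14/5, 11/4, 5)
obs 5: x=1 → posterior Dirichlet(14/5, 15/4, 5)
obs 6: x=1 → posterior Dirichlet(14/5, 19/4, 5)

80/191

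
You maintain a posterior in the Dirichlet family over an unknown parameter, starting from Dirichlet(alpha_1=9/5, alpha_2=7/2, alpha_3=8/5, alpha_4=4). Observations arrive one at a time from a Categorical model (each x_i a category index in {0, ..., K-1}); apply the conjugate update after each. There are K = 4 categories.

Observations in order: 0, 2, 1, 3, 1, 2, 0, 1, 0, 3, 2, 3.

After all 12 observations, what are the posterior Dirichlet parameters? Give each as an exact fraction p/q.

obs 1: x=0 → posterior Dirichlet(14/5, 7/2, 8/5, 4)
obs 2: x=2 → posterior Dirichlet(14/5, 7/2, 13/5, 4)
obs 3: x=1 → posterior Dirichlet(14/5, 9/2, 13/5, 4)
obs 4: x=3 → posterior Dirichlet(14/5, 9/2, 13/5, 5)
obs 5: x=1 → posterior Dirichlet(14/5, 11/2, 13/5, 5)
obs 6: x=2 → posterior Dirichlet(14/5, 11/2, 18/5, 5)
obs 7: x=0 → posterior Dirichlet(19/5, 11/2, 18/5, 5)
obs 8: x=1 → posterior Dirichlet(19/5, 13/2, 18/5, 5)
obs 9: x=0 → posterior Dirichlet(24/5, 13/2, 18/5, 5)
obs 10: x=3 → posterior Dirichlet(24/5, 13/2, 18/5, 6)
obs 11: x=2 → posterior Dirichlet(24/5, 13/2, 23/5, 6)
obs 12: x=3 → posterior Dirichlet(24/5, 13/2, 23/5, 7)

alpha_1=24/5, alpha_2=13/2, alpha_3=23/5, alpha_4=7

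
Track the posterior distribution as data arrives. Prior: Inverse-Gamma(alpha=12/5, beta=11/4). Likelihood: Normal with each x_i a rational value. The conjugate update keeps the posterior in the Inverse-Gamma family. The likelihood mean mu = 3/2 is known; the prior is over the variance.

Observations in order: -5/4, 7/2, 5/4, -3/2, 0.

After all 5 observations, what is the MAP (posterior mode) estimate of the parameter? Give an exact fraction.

obs 1: x=-5/4 → posterior Inverse-Gamma(29/10, 209/32)
obs 2: x=7/2 → posterior Inverse-Gamma(17/5, 273/32)
obs 3: x=5/4 → posterior Inverse-Gamma(39/10, 137/16)
obs 4: x=-3/2 → posterior Inverse-Gamma(22/5, 209/16)
obs 5: x=0 → posterior Inverse-Gamma(49/10, 227/16)

1135/472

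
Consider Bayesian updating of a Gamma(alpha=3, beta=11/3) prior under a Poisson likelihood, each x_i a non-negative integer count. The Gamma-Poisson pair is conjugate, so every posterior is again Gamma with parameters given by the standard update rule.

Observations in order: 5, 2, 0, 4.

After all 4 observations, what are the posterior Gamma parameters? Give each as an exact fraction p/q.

obs 1: x=5 → posterior Gamma(8, 14/3)
obs 2: x=2 → posterior Gamma(10, 17/3)
obs 3: x=0 → posterior Gamma(10, 20/3)
obs 4: x=4 → posterior Gamma(14, 23/3)

alpha=14, beta=23/3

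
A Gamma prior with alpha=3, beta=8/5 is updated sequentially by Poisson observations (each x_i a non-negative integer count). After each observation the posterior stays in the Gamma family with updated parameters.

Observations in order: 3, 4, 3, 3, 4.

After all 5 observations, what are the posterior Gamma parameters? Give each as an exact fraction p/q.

alpha=20, beta=33/5

obs 1: x=3 → posterior Gamma(6, 13/5)
obs 2: x=4 → posterior Gamma(10, 18/5)
obs 3: x=3 → posterior Gamma(13, 23/5)
obs 4: x=3 → posterior Gamma(16, 28/5)
obs 5: x=4 → posterior Gamma(20, 33/5)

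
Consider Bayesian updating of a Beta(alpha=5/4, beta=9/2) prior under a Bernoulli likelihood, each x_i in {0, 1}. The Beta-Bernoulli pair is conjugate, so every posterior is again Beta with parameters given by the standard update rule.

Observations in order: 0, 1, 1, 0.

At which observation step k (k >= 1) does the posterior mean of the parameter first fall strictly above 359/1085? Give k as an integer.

k = 3

obs 1: x=0 → posterior Beta(5/4, 11/2)
obs 2: x=1 → posterior Beta(9/4, 11/2)
obs 3: x=1 → posterior Beta(13/4, 11/2)
obs 4: x=0 → posterior Beta(13/4, 13/2)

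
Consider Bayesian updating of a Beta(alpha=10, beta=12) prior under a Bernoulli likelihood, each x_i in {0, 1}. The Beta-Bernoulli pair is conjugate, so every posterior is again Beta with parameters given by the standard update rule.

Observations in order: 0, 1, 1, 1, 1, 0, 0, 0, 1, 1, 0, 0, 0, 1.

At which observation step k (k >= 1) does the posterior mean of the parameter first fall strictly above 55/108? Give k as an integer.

obs 1: x=0 → posterior Beta(10, 13)
obs 2: x=1 → posterior Beta(11, 13)
obs 3: x=1 → posterior Beta(12, 13)
obs 4: x=1 → posterior Beta(13, 13)
obs 5: x=1 → posterior Beta(14, 13)
obs 6: x=0 → posterior Beta(14, 14)
obs 7: x=0 → posterior Beta(14, 15)
obs 8: x=0 → posterior Beta(14, 16)
obs 9: x=1 → posterior Beta(15, 16)
obs 10: x=1 → posterior Beta(16, 16)
obs 11: x=0 → posterior Beta(16, 17)
obs 12: x=0 → posterior Beta(16, 18)
obs 13: x=0 → posterior Beta(16, 19)
obs 14: x=1 → posterior Beta(17, 19)

k = 5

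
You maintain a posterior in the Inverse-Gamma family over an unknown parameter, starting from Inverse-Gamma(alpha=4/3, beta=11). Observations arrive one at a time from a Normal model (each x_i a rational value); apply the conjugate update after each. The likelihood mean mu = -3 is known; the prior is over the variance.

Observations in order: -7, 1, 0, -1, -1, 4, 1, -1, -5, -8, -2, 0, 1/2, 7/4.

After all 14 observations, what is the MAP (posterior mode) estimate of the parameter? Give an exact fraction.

10263/896

obs 1: x=-7 → posterior Inverse-Gamma(11/6, 19)
obs 2: x=1 → posterior Inverse-Gamma(7/3, 27)
obs 3: x=0 → posterior Inverse-Gamma(17/6, 63/2)
obs 4: x=-1 → posterior Inverse-Gamma(10/3, 67/2)
obs 5: x=-1 → posterior Inverse-Gamma(23/6, 71/2)
obs 6: x=4 → posterior Inverse-Gamma(13/3, 60)
obs 7: x=1 → posterior Inverse-Gamma(29/6, 68)
obs 8: x=-1 → posterior Inverse-Gamma(16/3, 70)
obs 9: x=-5 → posterior Inverse-Gamma(35/6, 72)
obs 10: x=-8 → posterior Inverse-Gamma(19/3, 169/2)
obs 11: x=-2 → posterior Inverse-Gamma(41/6, 85)
obs 12: x=0 → posterior Inverse-Gamma(22/3, 179/2)
obs 13: x=1/2 → posterior Inverse-Gamma(47/6, 765/8)
obs 14: x=7/4 → posterior Inverse-Gamma(25/3, 3421/32)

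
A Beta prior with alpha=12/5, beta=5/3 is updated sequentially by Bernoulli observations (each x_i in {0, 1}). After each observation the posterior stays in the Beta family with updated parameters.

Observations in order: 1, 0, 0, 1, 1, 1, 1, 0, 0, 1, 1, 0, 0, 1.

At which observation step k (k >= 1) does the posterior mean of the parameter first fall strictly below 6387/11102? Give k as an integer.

obs 1: x=1 → posterior Beta(17/5, 5/3)
obs 2: x=0 → posterior Beta(17/5, 8/3)
obs 3: x=0 → posterior Beta(17/5, 11/3)
obs 4: x=1 → posterior Beta(22/5, 11/3)
obs 5: x=1 → posterior Beta(27/5, 11/3)
obs 6: x=1 → posterior Beta(32/5, 11/3)
obs 7: x=1 → posterior Beta(37/5, 11/3)
obs 8: x=0 → posterior Beta(37/5, 14/3)
obs 9: x=0 → posterior Beta(37/5, 17/3)
obs 10: x=1 → posterior Beta(42/5, 17/3)
obs 11: x=1 → posterior Beta(47/5, 17/3)
obs 12: x=0 → posterior Beta(47/5, 20/3)
obs 13: x=0 → posterior Beta(47/5, 23/3)
obs 14: x=1 → posterior Beta(52/5, 23/3)

k = 2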